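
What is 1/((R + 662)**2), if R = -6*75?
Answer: 1/44944 ≈ 2.2250e-5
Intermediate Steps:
R = -450
1/((R + 662)**2) = 1/((-450 + 662)**2) = 1/(212**2) = 1/44944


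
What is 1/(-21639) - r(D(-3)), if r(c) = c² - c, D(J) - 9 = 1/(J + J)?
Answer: -17967595/259668 ≈ -69.194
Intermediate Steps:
D(J) = 9 + 1/(2*J) (D(J) = 9 + 1/(J + J) = 9 + 1/(2*J))
1/(-21639) - r(D(-3)) = 1/(-21639) - (9 + (½)/(-3))*(-1 + (9 + (½)/(-3))) = -1/21639 - (9 + (½)*(-⅓))*(-1 + (9 + (½)*(-⅓))) = -1/21639 - (9 - ⅙)*(-1 + (9 - ⅙)) = -1/21639 - 53*(-1 + 53/6)/6 = -1/21639 - 53*47/(6*6) = -1/21639 - 1*2491/36 = -1/21639 - 2491/36 = -17967595/259668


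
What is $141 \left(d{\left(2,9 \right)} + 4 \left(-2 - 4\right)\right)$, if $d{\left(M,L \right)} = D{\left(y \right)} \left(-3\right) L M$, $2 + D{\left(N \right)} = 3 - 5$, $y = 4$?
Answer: $27072$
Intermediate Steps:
$D{\left(N \right)} = -4$ ($D{\left(N \right)} = -2 + \left(3 - 5\right) = -2 - 2 = -4$)
$d{\left(M,L \right)} = 12 L M$ ($d{\left(M,L \right)} = \left(-4\right) \left(-3\right) L M = 12 L M$)
$141 \left(d{\left(2,9 \right)} + 4 \left(-2 - 4\right)\right) = 141 \left(12 \cdot 9 \cdot 2 + 4 \left(-2 - 4\right)\right) = 141 \left(216 + 4 \left(-6\right)\right) = 141 \left(216 - 24\right) = 141 \cdot 192 = 27072$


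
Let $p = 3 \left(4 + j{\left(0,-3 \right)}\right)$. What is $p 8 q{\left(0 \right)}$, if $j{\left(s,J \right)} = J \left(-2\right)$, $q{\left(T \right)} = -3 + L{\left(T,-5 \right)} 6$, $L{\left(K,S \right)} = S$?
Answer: $-7920$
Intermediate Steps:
$q{\left(T \right)} = -33$ ($q{\left(T \right)} = -3 - 30 = -33$)
$j{\left(s,J \right)} = - 2 J$
$p = 30$ ($p = 3 \left(4 - -6\right) = 3 \left(4 + 6\right) = 3 \cdot 10 = 30$)
$p 8 q{\left(0 \right)} = 30 \cdot 8 \left(-33\right) = 240 \left(-33\right) = -7920$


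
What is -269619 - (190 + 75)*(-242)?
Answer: -205489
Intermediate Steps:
-269619 - (190 + 75)*(-242) = -269619 - 265*(-242) = -269619 - 1*(-64130) = -269619 + 64130 = -205489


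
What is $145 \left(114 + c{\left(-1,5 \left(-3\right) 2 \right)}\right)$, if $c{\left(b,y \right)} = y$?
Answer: $12180$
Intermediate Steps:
$145 \left(114 + c{\left(-1,5 \left(-3\right) 2 \right)}\right) = 145 \left(114 + 5 \left(-3\right) 2\right) = 145 \left(114 - 30\right) = 145 \cdot 84 = 12180$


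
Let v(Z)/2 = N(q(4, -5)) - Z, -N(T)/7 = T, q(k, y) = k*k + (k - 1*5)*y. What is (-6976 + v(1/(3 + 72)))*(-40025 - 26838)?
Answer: 36457184476/75 ≈ 4.8610e+8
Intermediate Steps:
q(k, y) = k² + y*(-5 + k) (q(k, y) = k² + (k - 5)*y = k² + (-5 + k)*y = k² + y*(-5 + k))
N(T) = -7*T
v(Z) = -294 - 2*Z (v(Z) = 2*(-7*(4² - 5*(-5) + 4*(-5)) - Z) = 2*(-7*(16 + 25 - 20) - Z) = 2*(-7*21 - Z) = 2*(-147 - Z) = -294 - 2*Z)
(-6976 + v(1/(3 + 72)))*(-40025 - 26838) = (-6976 + (-294 - 2/(3 + 72)))*(-40025 - 26838) = (-6976 + (-294 - 2/75))*(-66863) = (-6976 - 22052/75)*(-66863) = -545252/75*(-66863) = 36457184476/75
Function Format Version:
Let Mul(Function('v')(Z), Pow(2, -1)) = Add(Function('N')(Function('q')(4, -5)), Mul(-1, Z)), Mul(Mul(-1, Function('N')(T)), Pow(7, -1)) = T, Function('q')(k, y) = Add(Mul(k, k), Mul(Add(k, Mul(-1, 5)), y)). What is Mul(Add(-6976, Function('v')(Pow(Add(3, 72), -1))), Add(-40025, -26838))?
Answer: Rational(36457184476, 75) ≈ 4.8610e+8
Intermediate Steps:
Function('q')(k, y) = Add(Pow(k, 2), Mul(y, Add(-5, k))) (Function('q')(k, y) = Add(Pow(k, 2), Mul(Add(k, -5), y)) = Add(Pow(k, 2), Mul(Add(-5, k), y)) = Add(Pow(k, 2), Mul(y, Add(-5, k))))
Function('N')(T) = Mul(-7, T)
Function('v')(Z) = Add(-294, Mul(-2, Z)) (Function('v')(Z) = Mul(2, Add(Mul(-7, Add(Pow(4, 2), Mul(-5, -5), Mul(4, -5))), Mul(-1, Z))) = Mul(2, Add(Mul(-7, Add(16, 25, -20)), Mul(-1, Z))) = Mul(2, Add(Mul(-7, 21), Mul(-1, Z))) = Mul(2, Add(-147, Mul(-1, Z))) = Add(-294, Mul(-2, Z)))
Mul(Add(-6976, Function('v')(Pow(Add(3, 72), -1))), Add(-40025, -26838)) = Mul(Add(-6976, Add(-294, Mul(-2, Pow(Add(3, 72), -1)))), Add(-40025, -26838)) = Mul(Add(-6976, Add(-294, Mul(-2, Pow(75, -1)))), -66863) = Mul(Add(-6976, Add(-294, Mul(-2, Rational(1, 75)))), -66863) = Mul(Add(-6976, Add(-294, Rational(-2, 75))), -66863) = Mul(Add(-6976, Rational(-22052, 75)), -66863) = Mul(Rational(-545252, 75), -66863) = Rational(36457184476, 75)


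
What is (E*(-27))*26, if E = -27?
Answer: 18954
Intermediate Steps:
(E*(-27))*26 = -27*(-27)*26 = 729*26 = 18954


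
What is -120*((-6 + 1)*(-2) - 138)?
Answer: 15360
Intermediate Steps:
-120*((-6 + 1)*(-2) - 138) = -120*(-5*(-2) - 138) = -120*(10 - 138) = -120*(-128) = 15360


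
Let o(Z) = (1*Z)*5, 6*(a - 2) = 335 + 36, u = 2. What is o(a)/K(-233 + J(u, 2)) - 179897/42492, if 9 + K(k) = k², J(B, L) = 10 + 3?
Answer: -2897277899/685410124 ≈ -4.2271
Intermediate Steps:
a = 383/6 (a = 2 + (335 + 36)/6 = 2 + (⅙)*371 = 2 + 371/6 = 383/6 ≈ 63.833)
J(B, L) = 13
o(Z) = 5*Z (o(Z) = Z*5 = 5*Z)
K(k) = -9 + k²
o(a)/K(-233 + J(u, 2)) - 179897/42492 = (5*(383/6))/(-9 + (-233 + 13)²) - 179897/42492 = 1915/(6*(-9 + (-220)²)) - 179897*1/42492 = 1915/(6*(-9 + 48400)) - 179897/42492 = (1915/6)/48391 - 179897/42492 = (1915/6)*(1/48391) - 179897/42492 = 1915/290346 - 179897/42492 = -2897277899/685410124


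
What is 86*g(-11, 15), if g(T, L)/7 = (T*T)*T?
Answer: -801262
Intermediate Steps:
g(T, L) = 7*T³ (g(T, L) = 7*((T*T)*T) = 7*(T²*T) = 7*T³)
86*g(-11, 15) = 86*(7*(-11)³) = 86*(7*(-1331)) = 86*(-9317) = -801262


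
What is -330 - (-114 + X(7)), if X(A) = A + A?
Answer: -230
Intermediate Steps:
X(A) = 2*A
-330 - (-114 + X(7)) = -330 - (-114 + 2*7) = -330 - (-114 + 14) = -330 - 1*(-100) = -330 + 100 = -230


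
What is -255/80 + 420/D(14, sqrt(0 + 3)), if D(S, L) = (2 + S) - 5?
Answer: 6159/176 ≈ 34.994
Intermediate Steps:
D(S, L) = -3 + S
-255/80 + 420/D(14, sqrt(0 + 3)) = -255/80 + 420/(-3 + 14) = -255*1/80 + 420/11 = -51/16 + 420*(1/11) = -51/16 + 420/11 = 6159/176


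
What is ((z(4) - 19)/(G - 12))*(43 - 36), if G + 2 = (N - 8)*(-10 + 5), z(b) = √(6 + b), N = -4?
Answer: -133/46 + 7*√10/46 ≈ -2.4101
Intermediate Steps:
G = 58 (G = -2 + (-4 - 8)*(-10 + 5) = -2 - 12*(-5) = -2 + 60 = 58)
((z(4) - 19)/(G - 12))*(43 - 36) = ((√(6 + 4) - 19)/(58 - 12))*(43 - 36) = ((√10 - 19)/46)*7 = ((-19 + √10)*(1/46))*7 = (-19/46 + √10/46)*7 = -133/46 + 7*√10/46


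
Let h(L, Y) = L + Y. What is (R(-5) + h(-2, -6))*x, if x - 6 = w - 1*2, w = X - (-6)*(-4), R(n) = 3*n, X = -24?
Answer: 1012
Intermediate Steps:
w = -48 (w = -24 - (-6)*(-4) = -24 - 1*24 = -24 - 24 = -48)
x = -44 (x = 6 + (-48 - 1*2) = 6 + (-48 - 2) = 6 - 50 = -44)
(R(-5) + h(-2, -6))*x = (3*(-5) + (-2 - 6))*(-44) = (-15 - 8)*(-44) = -23*(-44) = 1012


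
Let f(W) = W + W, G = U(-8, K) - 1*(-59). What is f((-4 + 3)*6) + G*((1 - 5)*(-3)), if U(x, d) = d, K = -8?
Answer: 600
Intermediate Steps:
G = 51 (G = -8 - 1*(-59) = -8 + 59 = 51)
f(W) = 2*W
f((-4 + 3)*6) + G*((1 - 5)*(-3)) = 2*((-4 + 3)*6) + 51*((1 - 5)*(-3)) = 2*(-1*6) + 51*(-4*(-3)) = 2*(-6) + 51*12 = -12 + 612 = 600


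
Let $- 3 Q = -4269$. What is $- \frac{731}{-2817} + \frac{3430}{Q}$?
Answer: $\frac{10702523}{4008591} \approx 2.6699$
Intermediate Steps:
$Q = 1423$ ($Q = \left(- \frac{1}{3}\right) \left(-4269\right) = 1423$)
$- \frac{731}{-2817} + \frac{3430}{Q} = - \frac{731}{-2817} + \frac{3430}{1423} = \left(-731\right) \left(- \frac{1}{2817}\right) + 3430 \cdot \frac{1}{1423} = \frac{731}{2817} + \frac{3430}{1423} = \frac{10702523}{4008591}$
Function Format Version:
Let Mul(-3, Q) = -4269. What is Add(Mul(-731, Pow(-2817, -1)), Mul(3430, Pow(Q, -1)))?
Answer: Rational(10702523, 4008591) ≈ 2.6699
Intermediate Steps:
Q = 1423 (Q = Mul(Rational(-1, 3), -4269) = 1423)
Add(Mul(-731, Pow(-2817, -1)), Mul(3430, Pow(Q, -1))) = Add(Mul(-731, Pow(-2817, -1)), Mul(3430, Pow(1423, -1))) = Add(Mul(-731, Rational(-1, 2817)), Mul(3430, Rational(1, 1423))) = Add(Rational(731, 2817), Rational(3430, 1423)) = Rational(10702523, 4008591)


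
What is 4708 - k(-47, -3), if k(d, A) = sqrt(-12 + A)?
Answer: 4708 - I*sqrt(15) ≈ 4708.0 - 3.873*I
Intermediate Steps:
4708 - k(-47, -3) = 4708 - sqrt(-12 - 3) = 4708 - sqrt(-15) = 4708 - I*sqrt(15)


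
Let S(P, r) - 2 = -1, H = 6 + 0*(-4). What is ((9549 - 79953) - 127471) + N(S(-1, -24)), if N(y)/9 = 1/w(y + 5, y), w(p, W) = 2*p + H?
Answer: -395749/2 ≈ -1.9787e+5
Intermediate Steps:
H = 6 (H = 6 + 0 = 6)
S(P, r) = 1 (S(P, r) = 2 - 1 = 1)
w(p, W) = 6 + 2*p (w(p, W) = 2*p + 6 = 6 + 2*p)
N(y) = 9/(16 + 2*y) (N(y) = 9/(6 + 2*(y + 5)) = 9/(6 + 2*(5 + y)) = 9/(6 + (10 + 2*y)) = 9/(16 + 2*y))
((9549 - 79953) - 127471) + N(S(-1, -24)) = ((9549 - 79953) - 127471) + 9/(2*(8 + 1)) = (-70404 - 127471) + (9/2)/9 = -197875 + (9/2)*(1/9) = -197875 + 1/2 = -395749/2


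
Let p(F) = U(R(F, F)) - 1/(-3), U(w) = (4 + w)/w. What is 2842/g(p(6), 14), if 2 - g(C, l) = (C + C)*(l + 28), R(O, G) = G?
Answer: -1421/83 ≈ -17.120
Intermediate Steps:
U(w) = (4 + w)/w
p(F) = 1/3 + (4 + F)/F (p(F) = (4 + F)/F - 1/(-3) = (4 + F)/F - 1*(-1/3) = (4 + F)/F + 1/3 = 1/3 + (4 + F)/F)
g(C, l) = 2 - 2*C*(28 + l) (g(C, l) = 2 - (C + C)*(l + 28) = 2 - 2*C*(28 + l))
2842/g(p(6), 14) = 2842/(2 - 56*(4/3 + 4/6) - 2*(4/3 + 4/6)*14) = 2842/(2 - 56*(4/3 + 4*(1/6)) - 2*(4/3 + 4*(1/6))*14) = 2842/(2 - 56*(4/3 + 2/3) - 2*(4/3 + 2/3)*14) = 2842/(2 - 56*2 - 2*2*14) = 2842/(2 - 112 - 56) = 2842/(-166) = 2842*(-1/166) = -1421/83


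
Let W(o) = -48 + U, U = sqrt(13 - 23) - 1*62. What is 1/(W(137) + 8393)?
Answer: 8283/68608099 - I*sqrt(10)/68608099 ≈ 0.00012073 - 4.6092e-8*I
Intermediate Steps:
U = -62 + I*sqrt(10) (U = sqrt(-10) - 62 = I*sqrt(10) - 62 = -62 + I*sqrt(10) ≈ -62.0 + 3.1623*I)
W(o) = -110 + I*sqrt(10) (W(o) = -48 + (-62 + I*sqrt(10)) = -110 + I*sqrt(10))
1/(W(137) + 8393) = 1/((-110 + I*sqrt(10)) + 8393) = 1/(8283 + I*sqrt(10))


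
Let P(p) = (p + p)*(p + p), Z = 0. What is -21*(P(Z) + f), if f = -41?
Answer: 861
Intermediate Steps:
P(p) = 4*p² (P(p) = (2*p)*(2*p) = 4*p²)
-21*(P(Z) + f) = -21*(4*0² - 41) = -21*(4*0 - 41) = -21*(0 - 41) = -21*(-41) = 861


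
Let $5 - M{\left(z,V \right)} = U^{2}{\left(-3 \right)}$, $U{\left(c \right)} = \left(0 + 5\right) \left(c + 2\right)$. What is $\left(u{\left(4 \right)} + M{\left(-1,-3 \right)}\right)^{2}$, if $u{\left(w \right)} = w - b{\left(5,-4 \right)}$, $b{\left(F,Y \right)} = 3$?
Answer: $361$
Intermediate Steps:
$U{\left(c \right)} = 10 + 5 c$ ($U{\left(c \right)} = 5 \left(2 + c\right) = 10 + 5 c$)
$u{\left(w \right)} = -3 + w$ ($u{\left(w \right)} = w - 3 = -3 + w$)
$M{\left(z,V \right)} = -20$ ($M{\left(z,V \right)} = 5 - \left(10 + 5 \left(-3\right)\right)^{2} = 5 - \left(10 - 15\right)^{2} = 5 - \left(-5\right)^{2} = 5 - 25 = -20$)
$\left(u{\left(4 \right)} + M{\left(-1,-3 \right)}\right)^{2} = \left(\left(-3 + 4\right) - 20\right)^{2} = \left(1 - 20\right)^{2} = \left(-19\right)^{2} = 361$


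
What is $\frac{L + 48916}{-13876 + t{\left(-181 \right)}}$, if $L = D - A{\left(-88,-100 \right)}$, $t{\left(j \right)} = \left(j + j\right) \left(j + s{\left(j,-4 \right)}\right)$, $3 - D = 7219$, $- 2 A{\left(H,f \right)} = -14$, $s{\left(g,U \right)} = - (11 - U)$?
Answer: $\frac{41693}{57076} \approx 0.73048$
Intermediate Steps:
$s{\left(g,U \right)} = -11 + U$
$A{\left(H,f \right)} = 7$ ($A{\left(H,f \right)} = \left(- \frac{1}{2}\right) \left(-14\right) = 7$)
$D = -7216$ ($D = 3 - 7219 = -7216$)
$t{\left(j \right)} = 2 j \left(-15 + j\right)$ ($t{\left(j \right)} = \left(j + j\right) \left(j - 15\right) = 2 j \left(j - 15\right) = 2 j \left(-15 + j\right)$)
$L = -7223$ ($L = -7216 - 7 = -7223$)
$\frac{L + 48916}{-13876 + t{\left(-181 \right)}} = \frac{-7223 + 48916}{-13876 + 2 \left(-181\right) \left(-15 - 181\right)} = \frac{41693}{-13876 + 2 \left(-181\right) \left(-196\right)} = \frac{41693}{-13876 + 70952} = \frac{41693}{57076}$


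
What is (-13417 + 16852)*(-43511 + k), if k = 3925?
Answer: -135977910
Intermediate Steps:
(-13417 + 16852)*(-43511 + k) = (-13417 + 16852)*(-43511 + 3925) = 3435*(-39586) = -135977910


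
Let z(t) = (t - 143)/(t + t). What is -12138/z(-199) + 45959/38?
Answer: -1472431/114 ≈ -12916.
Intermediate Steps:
z(t) = (-143 + t)/(2*t) (z(t) = (-143 + t)/((2*t)) = (-143 + t)*(1/(2*t)) = (-143 + t)/(2*t))
-12138/z(-199) + 45959/38 = -12138*(-398/(-143 - 199)) + 45959/38 = -12138/((½)*(-1/199)*(-342)) + 45959*(1/38) = -12138/171/199 + 45959/38 = -12138*199/171 + 45959/38 = -805154/57 + 45959/38 = -1472431/114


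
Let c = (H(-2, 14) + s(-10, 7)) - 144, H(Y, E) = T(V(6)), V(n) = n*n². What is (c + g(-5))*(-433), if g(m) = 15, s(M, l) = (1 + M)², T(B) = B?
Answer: -72744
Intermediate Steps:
V(n) = n³
H(Y, E) = 216 (H(Y, E) = 6³ = 216)
c = 153 (c = (216 + (1 - 10)²) - 144 = (216 + (-9)²) - 144 = (216 + 81) - 144 = 297 - 144 = 153)
(c + g(-5))*(-433) = (153 + 15)*(-433) = 168*(-433) = -72744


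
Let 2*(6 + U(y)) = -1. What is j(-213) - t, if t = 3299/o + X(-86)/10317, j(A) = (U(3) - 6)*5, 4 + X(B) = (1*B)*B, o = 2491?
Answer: -1105784795/17133098 ≈ -64.541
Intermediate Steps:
X(B) = -4 + B**2 (X(B) = -4 + (1*B)*B = -4 + B*B = -4 + B**2)
U(y) = -13/2 (U(y) = -6 + (1/2)*(-1) = -6 - 1/2 = -13/2)
j(A) = -125/2 (j(A) = (-13/2 - 6)*5 = -25/2*5 = -125/2)
t = 17483085/8566549 (t = 3299/2491 + (-4 + (-86)**2)/10317 = 3299*(1/2491) + (-4 + 7396)*(1/10317) = 3299/2491 + 7392*(1/10317) = 3299/2491 + 2464/3439 = 17483085/8566549 ≈ 2.0409)
j(-213) - t = -125/2 - 1*17483085/8566549 = -125/2 - 17483085/8566549 = -1105784795/17133098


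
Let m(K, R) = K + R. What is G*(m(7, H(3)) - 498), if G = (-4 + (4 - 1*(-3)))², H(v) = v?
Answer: -4392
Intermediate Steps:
G = 9 (G = (-4 + (4 + 3))² = (-4 + 7)² = 3² = 9)
G*(m(7, H(3)) - 498) = 9*((7 + 3) - 498) = 9*(10 - 498) = 9*(-488) = -4392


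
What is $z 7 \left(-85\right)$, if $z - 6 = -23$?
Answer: $10115$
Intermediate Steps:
$z = -17$ ($z = 6 - 23 = -17$)
$z 7 \left(-85\right) = \left(-17\right) 7 \left(-85\right) = \left(-119\right) \left(-85\right) = 10115$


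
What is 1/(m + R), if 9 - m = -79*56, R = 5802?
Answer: 1/10235 ≈ 9.7704e-5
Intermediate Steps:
m = 4433 (m = 9 - (-79)*56 = 9 - 1*(-4424) = 9 + 4424 = 4433)
1/(m + R) = 1/(4433 + 5802) = 1/10235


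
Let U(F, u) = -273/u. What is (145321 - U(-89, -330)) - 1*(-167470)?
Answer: 34406919/110 ≈ 3.1279e+5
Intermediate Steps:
(145321 - U(-89, -330)) - 1*(-167470) = (145321 - (-273)/(-330)) - 1*(-167470) = (145321 - (-273)*(-1)/330) + 167470 = (145321 - 1*91/110) + 167470 = (145321 - 91/110) + 167470 = 15985219/110 + 167470 = 34406919/110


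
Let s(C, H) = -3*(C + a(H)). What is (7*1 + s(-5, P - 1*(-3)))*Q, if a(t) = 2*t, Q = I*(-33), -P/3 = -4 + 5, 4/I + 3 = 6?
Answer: -968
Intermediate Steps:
I = 4/3 (I = 4/(-3 + 6) = 4/3 ≈ 1.3333)
P = -3 (P = -3*(-4 + 5) = -3*1 = -3)
Q = -44 (Q = (4/3)*(-33) = -44)
s(C, H) = -6*H - 3*C (s(C, H) = -3*(C + 2*H) = -6*H - 3*C)
(7*1 + s(-5, P - 1*(-3)))*Q = (7*1 + (-6*(-3 - 1*(-3)) - 3*(-5)))*(-44) = (7 + (-6*(-3 + 3) + 15))*(-44) = (7 + (-6*0 + 15))*(-44) = (7 + (0 + 15))*(-44) = (7 + 15)*(-44) = 22*(-44) = -968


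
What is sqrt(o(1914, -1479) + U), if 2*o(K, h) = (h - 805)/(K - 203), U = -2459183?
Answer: I*sqrt(7199311829305)/1711 ≈ 1568.2*I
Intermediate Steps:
o(K, h) = (-805 + h)/(2*(-203 + K)) (o(K, h) = ((h - 805)/(K - 203))/2 = ((-805 + h)/(-203 + K))/2 = (-805 + h)/(2*(-203 + K)))
sqrt(o(1914, -1479) + U) = sqrt((-805 - 1479)/(2*(-203 + 1914)) - 2459183) = sqrt((1/2)*(-2284)/1711 - 2459183) = sqrt((1/2)*(1/1711)*(-2284) - 2459183) = sqrt(-1142/1711 - 2459183) = sqrt(-4207663255/1711) = I*sqrt(7199311829305)/1711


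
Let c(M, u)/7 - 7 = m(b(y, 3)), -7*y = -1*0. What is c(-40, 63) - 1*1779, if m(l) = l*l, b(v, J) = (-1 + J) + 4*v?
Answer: -1702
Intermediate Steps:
y = 0 (y = -(-1)*0/7 = -⅐*0 = 0)
b(v, J) = -1 + J + 4*v
m(l) = l²
c(M, u) = 77 (c(M, u) = 49 + 7*(-1 + 3 + 4*0)² = 49 + 7*(-1 + 3 + 0)² = 49 + 7*2² = 49 + 7*4 = 49 + 28 = 77)
c(-40, 63) - 1*1779 = 77 - 1*1779 = 77 - 1779 = -1702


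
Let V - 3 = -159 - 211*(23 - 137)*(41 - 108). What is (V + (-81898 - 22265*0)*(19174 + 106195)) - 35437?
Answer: -10269117573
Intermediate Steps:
V = -1611774 (V = 3 + (-159 - 211*(23 - 137)*(41 - 108)) = 3 + (-159 - (-24054)*(-67)) = 3 + (-159 - 211*7638) = 3 + (-159 - 1611618) = 3 - 1611777 = -1611774)
(V + (-81898 - 22265*0)*(19174 + 106195)) - 35437 = (-1611774 + (-81898 - 22265*0)*(19174 + 106195)) - 35437 = (-1611774 + (-81898 + 0)*125369) - 35437 = (-1611774 - 81898*125369) - 35437 = (-1611774 - 10267470362) - 35437 = -10269082136 - 35437 = -10269117573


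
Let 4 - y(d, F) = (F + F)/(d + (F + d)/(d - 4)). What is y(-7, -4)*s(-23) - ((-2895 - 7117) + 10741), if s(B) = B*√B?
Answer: -729 - 184*I*√23/3 ≈ -729.0 - 294.14*I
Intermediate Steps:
s(B) = B^(3/2)
y(d, F) = 4 - 2*F/(d + (F + d)/(-4 + d)) (y(d, F) = 4 - (F + F)/(d + (F + d)/(d - 4)) = 4 - 2*F/(d + (F + d)/(-4 + d)))
y(-7, -4)*s(-23) - ((-2895 - 7117) + 10741) = (2*(-6*(-7) + 2*(-7)² + 6*(-4) - 1*(-4)*(-7))/(-4 + (-7)² - 3*(-7)))*(-23)^(3/2) - ((-2895 - 7117) + 10741) = (2*(42 + 2*49 - 24 - 28)/(-4 + 49 + 21))*(-23*I*√23) - (-10012 + 10741) = (2*(42 + 98 - 24 - 28)/66)*(-23*I*√23) - 1*729 = (2*(1/66)*88)*(-23*I*√23) - 729 = 8*(-23*I*√23)/3 - 729 = -184*I*√23/3 - 729 = -729 - 184*I*√23/3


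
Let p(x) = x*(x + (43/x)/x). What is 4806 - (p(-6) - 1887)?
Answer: 39985/6 ≈ 6664.2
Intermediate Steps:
p(x) = x*(x + 43/x**2)
4806 - (p(-6) - 1887) = 4806 - ((43 + (-6)**3)/(-6) - 1887) = 4806 - (-(43 - 216)/6 - 1887) = 4806 - (-1/6*(-173) - 1887) = 4806 - (173/6 - 1887) = 4806 - 1*(-11149/6) = 4806 + 11149/6 = 39985/6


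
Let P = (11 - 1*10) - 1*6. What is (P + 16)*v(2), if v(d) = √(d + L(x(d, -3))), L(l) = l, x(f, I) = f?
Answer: 22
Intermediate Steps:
v(d) = √2*√d (v(d) = √(d + d) = √(2*d) = √2*√d)
P = -5 (P = (11 - 10) - 6 = 1 - 6 = -5)
(P + 16)*v(2) = (-5 + 16)*(√2*√2) = 11*2 = 22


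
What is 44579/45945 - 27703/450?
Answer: -27838973/459450 ≈ -60.592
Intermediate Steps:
44579/45945 - 27703/450 = -27838973/459450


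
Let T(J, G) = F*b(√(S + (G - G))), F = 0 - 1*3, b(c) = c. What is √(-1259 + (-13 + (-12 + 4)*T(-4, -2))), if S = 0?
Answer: 2*I*√318 ≈ 35.665*I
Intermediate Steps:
F = -3 (F = 0 - 3 = -3)
T(J, G) = 0 (T(J, G) = -3*√(0 + (G - G)) = -3*√(0 + 0) = -3*√0 = -3*0 = 0)
√(-1259 + (-13 + (-12 + 4)*T(-4, -2))) = √(-1259 + (-13 + (-12 + 4)*0)) = √(-1259 + (-13 - 8*0)) = √(-1259 + (-13 + 0)) = √(-1259 - 13) = √(-1272) = 2*I*√318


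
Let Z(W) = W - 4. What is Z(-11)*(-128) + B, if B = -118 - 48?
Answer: 1754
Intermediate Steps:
B = -166
Z(W) = -4 + W
Z(-11)*(-128) + B = (-4 - 11)*(-128) - 166 = -15*(-128) - 166 = 1920 - 166 = 1754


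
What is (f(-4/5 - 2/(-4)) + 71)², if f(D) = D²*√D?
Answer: 504099757/100000 + 639*I*√30/500 ≈ 5041.0 + 6.9999*I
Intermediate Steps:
f(D) = D^(5/2)
(f(-4/5 - 2/(-4)) + 71)² = ((-4/5 - 2/(-4))^(5/2) + 71)² = ((-4*⅕ - 2*(-¼))^(5/2) + 71)² = ((-⅘ + ½)^(5/2) + 71)² = ((-3/10)^(5/2) + 71)² = (9*I*√30/1000 + 71)² = (71 + 9*I*√30/1000)²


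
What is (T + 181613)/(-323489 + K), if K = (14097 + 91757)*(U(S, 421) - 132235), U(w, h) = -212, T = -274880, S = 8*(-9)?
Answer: 93267/14020368227 ≈ 6.6522e-6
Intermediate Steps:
S = -72
K = -14020044738 (K = (14097 + 91757)*(-212 - 132235) = 105854*(-132447) = -14020044738)
(T + 181613)/(-323489 + K) = (-274880 + 181613)/(-323489 - 14020044738) = -93267/(-14020368227) = -93267*(-1/14020368227) = 93267/14020368227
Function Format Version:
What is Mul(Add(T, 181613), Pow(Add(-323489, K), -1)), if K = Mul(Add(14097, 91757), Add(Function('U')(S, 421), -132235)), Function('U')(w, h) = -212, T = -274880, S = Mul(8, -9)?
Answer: Rational(93267, 14020368227) ≈ 6.6522e-6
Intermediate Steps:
S = -72
K = -14020044738 (K = Mul(Add(14097, 91757), Add(-212, -132235)) = Mul(105854, -132447) = -14020044738)
Mul(Add(T, 181613), Pow(Add(-323489, K), -1)) = Mul(Add(-274880, 181613), Pow(Add(-323489, -14020044738), -1)) = Mul(-93267, Pow(-14020368227, -1)) = Mul(-93267, Rational(-1, 14020368227)) = Rational(93267, 14020368227)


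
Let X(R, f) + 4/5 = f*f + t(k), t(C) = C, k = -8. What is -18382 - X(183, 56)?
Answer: -107546/5 ≈ -21509.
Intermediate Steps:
X(R, f) = -44/5 + f**2 (X(R, f) = -4/5 + (f*f - 8) = -4/5 + (f**2 - 8) = -4/5 + (-8 + f**2) = -44/5 + f**2)
-18382 - X(183, 56) = -18382 - (-44/5 + 56**2) = -18382 - (-44/5 + 3136) = -18382 - 1*15636/5 = -18382 - 15636/5 = -107546/5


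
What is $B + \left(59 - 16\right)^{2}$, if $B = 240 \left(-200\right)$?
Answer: $-46151$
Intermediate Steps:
$B = -48000$
$B + \left(59 - 16\right)^{2} = -48000 + \left(59 - 16\right)^{2} = -48000 + 43^{2} = -48000 + 1849 = -46151$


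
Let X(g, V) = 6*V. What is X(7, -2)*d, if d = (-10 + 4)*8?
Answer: 576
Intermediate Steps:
d = -48 (d = -6*8 = -48)
X(7, -2)*d = (6*(-2))*(-48) = -12*(-48) = 576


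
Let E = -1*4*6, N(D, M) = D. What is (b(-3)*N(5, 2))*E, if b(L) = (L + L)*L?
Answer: -2160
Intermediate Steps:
b(L) = 2*L² (b(L) = (2*L)*L = 2*L²)
E = -24 (E = -4*6 = -24)
(b(-3)*N(5, 2))*E = ((2*(-3)²)*5)*(-24) = ((2*9)*5)*(-24) = (18*5)*(-24) = 90*(-24) = -2160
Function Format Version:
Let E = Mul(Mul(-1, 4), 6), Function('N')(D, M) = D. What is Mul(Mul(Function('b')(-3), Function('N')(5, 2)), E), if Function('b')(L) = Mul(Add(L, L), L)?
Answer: -2160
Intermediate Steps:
Function('b')(L) = Mul(2, Pow(L, 2)) (Function('b')(L) = Mul(Mul(2, L), L) = Mul(2, Pow(L, 2)))
E = -24 (E = Mul(-4, 6) = -24)
Mul(Mul(Function('b')(-3), Function('N')(5, 2)), E) = Mul(Mul(Mul(2, Pow(-3, 2)), 5), -24) = Mul(Mul(Mul(2, 9), 5), -24) = Mul(Mul(18, 5), -24) = Mul(90, -24) = -2160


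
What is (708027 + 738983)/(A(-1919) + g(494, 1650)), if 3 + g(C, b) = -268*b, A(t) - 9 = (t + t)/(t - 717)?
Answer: -1907159180/582809773 ≈ -3.2724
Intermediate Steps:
A(t) = 9 + 2*t/(-717 + t) (A(t) = 9 + (t + t)/(t - 717) = 9 + (2*t)/(-717 + t) = 9 + 2*t/(-717 + t))
g(C, b) = -3 - 268*b
(708027 + 738983)/(A(-1919) + g(494, 1650)) = (708027 + 738983)/((-6453 + 11*(-1919))/(-717 - 1919) + (-3 - 268*1650)) = 1447010/((-6453 - 21109)/(-2636) + (-3 - 442200)) = 1447010/(-1/2636*(-27562) - 442203) = 1447010/(13781/1318 - 442203) = 1447010/(-582809773/1318) = 1447010*(-1318/582809773) = -1907159180/582809773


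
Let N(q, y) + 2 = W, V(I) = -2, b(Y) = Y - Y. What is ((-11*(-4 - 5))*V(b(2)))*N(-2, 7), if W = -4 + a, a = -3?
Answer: 1782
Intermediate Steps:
b(Y) = 0
W = -7 (W = -4 - 3 = -7)
N(q, y) = -9 (N(q, y) = -2 - 7 = -9)
((-11*(-4 - 5))*V(b(2)))*N(-2, 7) = (-11*(-4 - 5)*(-2))*(-9) = (-11*(-9)*(-2))*(-9) = (99*(-2))*(-9) = -198*(-9) = 1782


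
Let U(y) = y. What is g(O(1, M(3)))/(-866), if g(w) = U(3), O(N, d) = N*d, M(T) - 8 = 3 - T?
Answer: -3/866 ≈ -0.0034642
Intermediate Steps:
M(T) = 11 - T (M(T) = 8 + (3 - T) = 11 - T)
g(w) = 3
g(O(1, M(3)))/(-866) = 3/(-866) = 3*(-1/866) = -3/866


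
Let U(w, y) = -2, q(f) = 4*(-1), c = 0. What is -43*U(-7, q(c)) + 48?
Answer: 134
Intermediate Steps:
q(f) = -4
-43*U(-7, q(c)) + 48 = -43*(-2) + 48 = 86 + 48 = 134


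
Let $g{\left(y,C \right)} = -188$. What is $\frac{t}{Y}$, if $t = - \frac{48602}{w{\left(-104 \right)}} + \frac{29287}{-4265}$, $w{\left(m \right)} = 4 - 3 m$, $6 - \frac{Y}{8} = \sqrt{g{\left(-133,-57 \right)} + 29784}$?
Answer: $\frac{324813333}{79678388800} + \frac{757897777 \sqrt{151}}{79678388800} \approx 0.12096$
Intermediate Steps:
$Y = 48 - 112 \sqrt{151}$ ($Y = 48 - 8 \sqrt{-188 + 29784} = 48 - 8 \sqrt{29596} = 48 - 8 \cdot 14 \sqrt{151} = 48 - 112 \sqrt{151} \approx -1328.3$)
$t = - \frac{108271111}{673870}$ ($t = - \frac{48602}{4 - -312} + \frac{29287}{-4265} = - \frac{48602}{4 + 312} + 29287 \left(- \frac{1}{4265}\right) = - \frac{48602}{316} - \frac{29287}{4265} = \left(-48602\right) \frac{1}{316} - \frac{29287}{4265} = - \frac{24301}{158} - \frac{29287}{4265} = - \frac{108271111}{673870} \approx -160.67$)
$\frac{t}{Y} = - \frac{108271111}{673870 \left(48 - 112 \sqrt{151}\right)}$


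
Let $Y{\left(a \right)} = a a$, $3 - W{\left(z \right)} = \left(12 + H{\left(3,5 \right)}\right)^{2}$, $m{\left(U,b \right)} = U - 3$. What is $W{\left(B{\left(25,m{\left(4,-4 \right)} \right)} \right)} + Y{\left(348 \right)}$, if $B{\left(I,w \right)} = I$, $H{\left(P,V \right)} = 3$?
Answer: $120882$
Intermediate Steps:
$m{\left(U,b \right)} = -3 + U$ ($m{\left(U,b \right)} = U - 3 = -3 + U$)
$W{\left(z \right)} = -222$ ($W{\left(z \right)} = 3 - \left(12 + 3\right)^{2} = 3 - 15^{2} = 3 - 225 = -222$)
$Y{\left(a \right)} = a^{2}$
$W{\left(B{\left(25,m{\left(4,-4 \right)} \right)} \right)} + Y{\left(348 \right)} = -222 + 348^{2} = -222 + 121104 = 120882$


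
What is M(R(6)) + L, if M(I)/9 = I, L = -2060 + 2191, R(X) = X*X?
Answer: 455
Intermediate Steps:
R(X) = X²
L = 131
M(I) = 9*I
M(R(6)) + L = 9*6² + 131 = 9*36 + 131 = 324 + 131 = 455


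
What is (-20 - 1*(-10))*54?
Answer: -540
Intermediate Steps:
(-20 - 1*(-10))*54 = (-20 + 10)*54 = -10*54 = -540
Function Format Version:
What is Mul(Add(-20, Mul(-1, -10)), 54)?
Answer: -540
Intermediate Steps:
Mul(Add(-20, Mul(-1, -10)), 54) = Mul(Add(-20, 10), 54) = Mul(-10, 54) = -540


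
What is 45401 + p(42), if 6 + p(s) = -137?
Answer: 45258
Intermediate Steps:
p(s) = -143 (p(s) = -6 - 137 = -143)
45401 + p(42) = 45401 - 143 = 45258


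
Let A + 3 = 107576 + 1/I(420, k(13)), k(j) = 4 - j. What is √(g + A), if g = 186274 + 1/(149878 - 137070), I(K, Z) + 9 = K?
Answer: √2035670837760134610/2632044 ≈ 542.08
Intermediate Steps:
I(K, Z) = -9 + K
A = 44212504/411 (A = -3 + (107576 + 1/(-9 + 420)) = -3 + (107576 + 1/411) = -3 + 44213737/411 = 44212504/411 ≈ 1.0757e+5)
g = 2385797393/12808 (g = 186274 + 1/12808 = 2385797393/12808 ≈ 1.8627e+5)
√(g + A) = √(2385797393/12808 + 44212504/411) = √(1546836479755/5264088) = √2035670837760134610/2632044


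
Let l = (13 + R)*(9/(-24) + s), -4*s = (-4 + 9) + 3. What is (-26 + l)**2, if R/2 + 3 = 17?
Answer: 974169/64 ≈ 15221.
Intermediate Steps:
s = -2 (s = -((-4 + 9) + 3)/4 = -(5 + 3)/4 = -1/4*8 = -2)
R = 28 (R = -6 + 2*17 = -6 + 34 = 28)
l = -779/8 (l = (13 + 28)*(9/(-24) - 2) = 41*(9*(-1/24) - 2) = 41*(-3/8 - 2) = 41*(-19/8) = -779/8 ≈ -97.375)
(-26 + l)**2 = (-26 - 779/8)**2 = (-987/8)**2 = 974169/64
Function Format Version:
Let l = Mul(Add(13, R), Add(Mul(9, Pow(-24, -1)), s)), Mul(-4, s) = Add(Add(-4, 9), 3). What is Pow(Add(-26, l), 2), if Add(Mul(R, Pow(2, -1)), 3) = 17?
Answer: Rational(974169, 64) ≈ 15221.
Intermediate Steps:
s = -2 (s = Mul(Rational(-1, 4), Add(Add(-4, 9), 3)) = Mul(Rational(-1, 4), Add(5, 3)) = Mul(Rational(-1, 4), 8) = -2)
R = 28 (R = Add(-6, Mul(2, 17)) = Add(-6, 34) = 28)
l = Rational(-779, 8) (l = Mul(Add(13, 28), Add(Mul(9, Pow(-24, -1)), -2)) = Mul(41, Add(Mul(9, Rational(-1, 24)), -2)) = Mul(41, Add(Rational(-3, 8), -2)) = Mul(41, Rational(-19, 8)) = Rational(-779, 8) ≈ -97.375)
Pow(Add(-26, l), 2) = Pow(Add(-26, Rational(-779, 8)), 2) = Pow(Rational(-987, 8), 2) = Rational(974169, 64)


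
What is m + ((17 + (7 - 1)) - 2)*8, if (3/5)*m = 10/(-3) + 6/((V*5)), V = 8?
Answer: 5857/36 ≈ 162.69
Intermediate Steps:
m = -191/36 (m = 5*(10/(-3) + 6/((8*5)))/3 = 5*(10*(-1/3) + 6/40)/3 = 5*(-10/3 + 6*(1/40))/3 = 5*(-10/3 + 3/20)/3 = (5/3)*(-191/60) = -191/36 ≈ -5.3056)
m + ((17 + (7 - 1)) - 2)*8 = -191/36 + ((17 + (7 - 1)) - 2)*8 = -191/36 + ((17 + 6) - 2)*8 = -191/36 + (23 - 2)*8 = -191/36 + 21*8 = -191/36 + 168 = 5857/36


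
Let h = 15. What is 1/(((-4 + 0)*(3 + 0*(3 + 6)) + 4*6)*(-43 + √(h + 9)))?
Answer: -43/21900 - √6/10950 ≈ -0.0021872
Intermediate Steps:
1/(((-4 + 0)*(3 + 0*(3 + 6)) + 4*6)*(-43 + √(h + 9))) = 1/(((-4 + 0)*(3 + 0*(3 + 6)) + 4*6)*(-43 + √(15 + 9))) = 1/((-4*(3 + 0*9) + 24)*(-43 + √24)) = 1/((-4*(3 + 0) + 24)*(-43 + 2*√6)) = 1/((-4*3 + 24)*(-43 + 2*√6)) = 1/((-12 + 24)*(-43 + 2*√6)) = 1/(12*(-43 + 2*√6))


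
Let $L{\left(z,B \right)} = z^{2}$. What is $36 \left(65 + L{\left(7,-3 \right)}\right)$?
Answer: $4104$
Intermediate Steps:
$36 \left(65 + L{\left(7,-3 \right)}\right) = 36 \left(65 + 7^{2}\right) = 36 \left(65 + 49\right) = 36 \cdot 114 = 4104$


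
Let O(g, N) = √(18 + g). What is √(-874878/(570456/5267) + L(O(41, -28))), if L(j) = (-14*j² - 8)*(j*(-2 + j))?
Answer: √(-14383696066007 + 418827654288*√59)/15846 ≈ 210.88*I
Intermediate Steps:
L(j) = j*(-8 - 14*j²)*(-2 + j) (L(j) = (-8 - 14*j²)*(j*(-2 + j)) = j*(-8 - 14*j²)*(-2 + j))
√(-874878/(570456/5267) + L(O(41, -28))) = √(-874878/(570456/5267) + 2*√(18 + 41)*(8 - 7*(18 + 41)^(3/2) - 4*√(18 + 41) + 14*(√(18 + 41))²)) = √(-874878/(570456*(1/5267)) + 2*√59*(8 - 7*59*√59 - 4*√59 + 14*(√59)²)) = √(-874878/570456/5267 + 2*√59*(8 - 413*√59 - 4*√59 + 14*59)) = √(-874878*5267/570456 + 2*√59*(8 - 413*√59 - 4*√59 + 826)) = √(-767997071/95076 + 2*√59*(834 - 417*√59))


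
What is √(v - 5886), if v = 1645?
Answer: I*√4241 ≈ 65.123*I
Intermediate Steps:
√(v - 5886) = √(1645 - 5886) = √(-4241) = I*√4241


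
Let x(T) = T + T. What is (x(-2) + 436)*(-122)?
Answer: -52704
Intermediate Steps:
x(T) = 2*T
(x(-2) + 436)*(-122) = (2*(-2) + 436)*(-122) = (-4 + 436)*(-122) = 432*(-122) = -52704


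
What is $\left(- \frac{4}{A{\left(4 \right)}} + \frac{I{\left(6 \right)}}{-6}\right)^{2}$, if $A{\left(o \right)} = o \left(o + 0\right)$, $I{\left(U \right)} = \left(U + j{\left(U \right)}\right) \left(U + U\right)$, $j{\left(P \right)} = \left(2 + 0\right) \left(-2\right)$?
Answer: $\frac{289}{16} \approx 18.063$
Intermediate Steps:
$j{\left(P \right)} = -4$ ($j{\left(P \right)} = 2 \left(-2\right) = -4$)
$I{\left(U \right)} = 2 U \left(-4 + U\right)$ ($I{\left(U \right)} = \left(U - 4\right) \left(U + U\right) = \left(-4 + U\right) 2 U = 2 U \left(-4 + U\right)$)
$A{\left(o \right)} = o^{2}$ ($A{\left(o \right)} = o o = o^{2}$)
$\left(- \frac{4}{A{\left(4 \right)}} + \frac{I{\left(6 \right)}}{-6}\right)^{2} = \left(- \frac{4}{4^{2}} + \frac{2 \cdot 6 \left(-4 + 6\right)}{-6}\right)^{2} = \left(- \frac{4}{16} + 2 \cdot 6 \cdot 2 \left(- \frac{1}{6}\right)\right)^{2} = \left(\left(-4\right) \frac{1}{16} + 24 \left(- \frac{1}{6}\right)\right)^{2} = \left(- \frac{1}{4} - 4\right)^{2} = \left(- \frac{17}{4}\right)^{2} = \frac{289}{16}$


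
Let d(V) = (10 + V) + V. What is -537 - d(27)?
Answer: -601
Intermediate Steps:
d(V) = 10 + 2*V
-537 - d(27) = -537 - (10 + 2*27) = -537 - (10 + 54) = -537 - 1*64 = -537 - 64 = -601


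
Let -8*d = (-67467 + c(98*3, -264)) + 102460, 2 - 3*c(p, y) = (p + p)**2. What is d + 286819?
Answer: 7124419/24 ≈ 2.9685e+5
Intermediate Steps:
c(p, y) = 2/3 - 4*p**2/3 (c(p, y) = 2/3 - (p + p)**2/3 = 2/3 - 4*p**2/3)
d = 240763/24 (d = -((-67467 + (2/3 - 4*(98*3)**2/3)) + 102460)/8 = -((-67467 + (2/3 - 4/3*294**2)) + 102460)/8 = -((-67467 + (2/3 - 4/3*86436)) + 102460)/8 = -((-67467 + (2/3 - 115248)) + 102460)/8 = -((-67467 - 345742/3) + 102460)/8 = -(-548143/3 + 102460)/8 = -1/8*(-240763/3) = 240763/24 ≈ 10032.)
d + 286819 = 240763/24 + 286819 = 7124419/24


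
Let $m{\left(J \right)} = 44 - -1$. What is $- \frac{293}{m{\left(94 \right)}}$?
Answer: $- \frac{293}{45} \approx -6.5111$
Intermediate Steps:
$m{\left(J \right)} = 45$ ($m{\left(J \right)} = 44 + 1 = 45$)
$- \frac{293}{m{\left(94 \right)}} = - \frac{293}{45}$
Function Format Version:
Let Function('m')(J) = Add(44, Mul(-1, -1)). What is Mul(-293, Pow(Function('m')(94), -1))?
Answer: Rational(-293, 45) ≈ -6.5111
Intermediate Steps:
Function('m')(J) = 45 (Function('m')(J) = Add(44, 1) = 45)
Mul(-293, Pow(Function('m')(94), -1)) = Mul(-293, Pow(45, -1)) = Mul(-293, Rational(1, 45)) = Rational(-293, 45)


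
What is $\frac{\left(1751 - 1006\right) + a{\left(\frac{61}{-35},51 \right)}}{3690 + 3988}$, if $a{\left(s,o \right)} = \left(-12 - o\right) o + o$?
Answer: $- \frac{2417}{7678} \approx -0.3148$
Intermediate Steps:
$a{\left(s,o \right)} = o + o \left(-12 - o\right)$ ($a{\left(s,o \right)} = o \left(-12 - o\right) + o = o + o \left(-12 - o\right)$)
$\frac{\left(1751 - 1006\right) + a{\left(\frac{61}{-35},51 \right)}}{3690 + 3988} = \frac{\left(1751 - 1006\right) - 51 \left(11 + 51\right)}{3690 + 3988} = \frac{745 - 51 \cdot 62}{7678} = \left(745 - 3162\right) \frac{1}{7678} = \left(-2417\right) \frac{1}{7678} = - \frac{2417}{7678}$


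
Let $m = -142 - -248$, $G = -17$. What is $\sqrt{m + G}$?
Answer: $\sqrt{89} \approx 9.434$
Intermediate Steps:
$m = 106$ ($m = -142 + 248 = 106$)
$\sqrt{m + G} = \sqrt{106 - 17} = \sqrt{89}$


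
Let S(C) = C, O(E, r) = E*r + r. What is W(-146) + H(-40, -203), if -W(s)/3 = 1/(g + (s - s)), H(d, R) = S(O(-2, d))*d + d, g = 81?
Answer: -44281/27 ≈ -1640.0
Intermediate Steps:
O(E, r) = r + E*r
H(d, R) = d - d² (H(d, R) = (d*(1 - 2))*d + d = (d*(-1))*d + d = (-d)*d + d = -d² + d = d - d²)
W(s) = -1/27 (W(s) = -3/(81 + (s - s)) = -3/(81 + 0) = -3/81 = -3*1/81 = -1/27)
W(-146) + H(-40, -203) = -1/27 - 40*(1 - 1*(-40)) = -1/27 - 40*(1 + 40) = -1/27 - 40*41 = -1/27 - 1640 = -44281/27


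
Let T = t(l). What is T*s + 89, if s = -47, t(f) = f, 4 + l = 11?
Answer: -240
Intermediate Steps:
l = 7 (l = -4 + 11 = 7)
T = 7
T*s + 89 = 7*(-47) + 89 = -329 + 89 = -240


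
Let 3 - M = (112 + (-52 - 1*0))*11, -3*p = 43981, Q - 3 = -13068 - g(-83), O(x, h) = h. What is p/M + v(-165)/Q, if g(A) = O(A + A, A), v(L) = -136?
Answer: 285614699/12793761 ≈ 22.325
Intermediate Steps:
g(A) = A
Q = -12982 (Q = 3 + (-13068 - 1*(-83)) = 3 + (-13068 + 83) = 3 - 12985 = -12982)
p = -43981/3 (p = -1/3*43981 = -43981/3 ≈ -14660.)
M = -657 (M = 3 - (112 + (-52 - 1*0))*11 = 3 - (112 + (-52 + 0))*11 = 3 - (112 - 52)*11 = 3 - 60*11 = 3 - 1*660 = 3 - 660 = -657)
p/M + v(-165)/Q = -43981/3/(-657) - 136/(-12982) = -43981/3*(-1/657) - 136*(-1/12982) = 43981/1971 + 68/6491 = 285614699/12793761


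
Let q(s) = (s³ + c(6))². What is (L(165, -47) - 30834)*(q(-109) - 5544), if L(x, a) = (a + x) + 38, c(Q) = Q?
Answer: -51449600284609830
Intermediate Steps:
q(s) = (6 + s³)² (q(s) = (s³ + 6)² = (6 + s³)²)
L(x, a) = 38 + a + x
(L(165, -47) - 30834)*(q(-109) - 5544) = ((38 - 47 + 165) - 30834)*((6 + (-109)³)² - 5544) = (156 - 30834)*((6 - 1295029)² - 5544) = -30678*((-1295023)² - 5544) = -30678*(1677084570529 - 5544) = -30678*1677084564985 = -51449600284609830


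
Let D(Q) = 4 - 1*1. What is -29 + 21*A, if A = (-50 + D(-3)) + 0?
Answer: -1016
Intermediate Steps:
D(Q) = 3 (D(Q) = 4 - 1 = 3)
A = -47 (A = (-50 + 3) + 0 = -47 + 0 = -47)
-29 + 21*A = -29 + 21*(-47) = -29 - 987 = -1016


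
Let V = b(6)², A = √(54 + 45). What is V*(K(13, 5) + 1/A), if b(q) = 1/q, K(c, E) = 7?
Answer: 7/36 + √11/1188 ≈ 0.19724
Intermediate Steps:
A = 3*√11 (A = √99 = 3*√11 ≈ 9.9499)
b(q) = 1/q
V = 1/36 (V = (1/6)² = (⅙)² = 1/36 ≈ 0.027778)
V*(K(13, 5) + 1/A) = (7 + 1/(3*√11))/36 = (7 + √11/33)/36 = 7/36 + √11/1188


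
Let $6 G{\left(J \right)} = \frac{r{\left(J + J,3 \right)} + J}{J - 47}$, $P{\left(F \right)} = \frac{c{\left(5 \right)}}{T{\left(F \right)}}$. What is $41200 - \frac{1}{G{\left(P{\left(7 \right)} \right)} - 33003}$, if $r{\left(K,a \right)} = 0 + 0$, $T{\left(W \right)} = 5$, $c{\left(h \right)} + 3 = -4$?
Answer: $\frac{1974318380252}{47920349} \approx 41200.0$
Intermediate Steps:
$c{\left(h \right)} = -7$ ($c{\left(h \right)} = -3 - 4 = -7$)
$r{\left(K,a \right)} = 0$
$P{\left(F \right)} = - \frac{7}{5}$
$G{\left(J \right)} = \frac{J}{6 \left(-47 + J\right)}$ ($G{\left(J \right)} = \frac{\left(0 + J\right) \frac{1}{J - 47}}{6} = \frac{J \frac{1}{-47 + J}}{6} = \frac{J}{6 \left(-47 + J\right)}$)
$41200 - \frac{1}{G{\left(P{\left(7 \right)} \right)} - 33003} = 41200 - \frac{1}{\frac{1}{6} \left(- \frac{7}{5}\right) \frac{1}{-47 - \frac{7}{5}} - 33003} = 41200 - \frac{1}{\frac{1}{6} \left(- \frac{7}{5}\right) \frac{1}{- \frac{242}{5}} - 33003} = 41200 - \frac{1}{\frac{1}{6} \left(- \frac{7}{5}\right) \left(- \frac{5}{242}\right) - 33003} = 41200 - \frac{1}{\frac{7}{1452} - 33003} = 41200 - \frac{1}{- \frac{47920349}{1452}} = 41200 - - \frac{1452}{47920349} = 41200 + \frac{1452}{47920349} = \frac{1974318380252}{47920349}$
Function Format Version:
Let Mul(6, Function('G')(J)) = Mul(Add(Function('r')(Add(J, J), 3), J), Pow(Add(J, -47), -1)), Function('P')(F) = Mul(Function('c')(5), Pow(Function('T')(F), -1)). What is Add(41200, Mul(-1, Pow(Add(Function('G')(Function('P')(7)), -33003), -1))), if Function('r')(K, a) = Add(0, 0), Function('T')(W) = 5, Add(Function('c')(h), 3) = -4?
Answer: Rational(1974318380252, 47920349) ≈ 41200.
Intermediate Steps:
Function('c')(h) = -7 (Function('c')(h) = Add(-3, -4) = -7)
Function('r')(K, a) = 0
Function('P')(F) = Rational(-7, 5) (Function('P')(F) = Mul(-7, Pow(5, -1)) = Mul(-7, Rational(1, 5)) = Rational(-7, 5))
Function('G')(J) = Mul(Rational(1, 6), J, Pow(Add(-47, J), -1)) (Function('G')(J) = Mul(Rational(1, 6), Mul(Add(0, J), Pow(Add(J, -47), -1))) = Mul(Rational(1, 6), Mul(J, Pow(Add(-47, J), -1))) = Mul(Rational(1, 6), J, Pow(Add(-47, J), -1)))
Add(41200, Mul(-1, Pow(Add(Function('G')(Function('P')(7)), -33003), -1))) = Add(41200, Mul(-1, Pow(Add(Mul(Rational(1, 6), Rational(-7, 5), Pow(Add(-47, Rational(-7, 5)), -1)), -33003), -1))) = Add(41200, Mul(-1, Pow(Add(Mul(Rational(1, 6), Rational(-7, 5), Pow(Rational(-242, 5), -1)), -33003), -1))) = Add(41200, Mul(-1, Pow(Add(Mul(Rational(1, 6), Rational(-7, 5), Rational(-5, 242)), -33003), -1))) = Add(41200, Mul(-1, Pow(Add(Rational(7, 1452), -33003), -1))) = Add(41200, Mul(-1, Pow(Rational(-47920349, 1452), -1))) = Add(41200, Mul(-1, Rational(-1452, 47920349))) = Add(41200, Rational(1452, 47920349)) = Rational(1974318380252, 47920349)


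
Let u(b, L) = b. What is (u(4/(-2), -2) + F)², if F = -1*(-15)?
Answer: 169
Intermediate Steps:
F = 15
(u(4/(-2), -2) + F)² = (4/(-2) + 15)² = (4*(-½) + 15)² = (-2 + 15)² = 13² = 169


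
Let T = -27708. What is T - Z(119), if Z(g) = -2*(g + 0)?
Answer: -27470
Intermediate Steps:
Z(g) = -2*g
T - Z(119) = -27708 - (-2)*119 = -27708 - 1*(-238) = -27708 + 238 = -27470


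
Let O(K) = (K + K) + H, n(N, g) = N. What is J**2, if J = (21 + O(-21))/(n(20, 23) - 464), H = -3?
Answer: 4/1369 ≈ 0.0029218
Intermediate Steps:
O(K) = -3 + 2*K (O(K) = (K + K) - 3 = 2*K - 3 = -3 + 2*K)
J = 2/37 (J = (21 + (-3 + 2*(-21)))/(20 - 464) = (21 + (-3 - 42))/(-444) = (21 - 45)*(-1/444) = -24*(-1/444) = 2/37 ≈ 0.054054)
J**2 = (2/37)**2 = 4/1369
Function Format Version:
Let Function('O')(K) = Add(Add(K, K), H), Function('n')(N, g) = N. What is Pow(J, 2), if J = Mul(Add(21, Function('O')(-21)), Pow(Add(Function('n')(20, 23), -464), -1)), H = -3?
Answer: Rational(4, 1369) ≈ 0.0029218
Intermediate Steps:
Function('O')(K) = Add(-3, Mul(2, K)) (Function('O')(K) = Add(Add(K, K), -3) = Add(Mul(2, K), -3) = Add(-3, Mul(2, K)))
J = Rational(2, 37) (J = Mul(Add(21, Add(-3, Mul(2, -21))), Pow(Add(20, -464), -1)) = Mul(Add(21, Add(-3, -42)), Pow(-444, -1)) = Mul(Add(21, -45), Rational(-1, 444)) = Mul(-24, Rational(-1, 444)) = Rational(2, 37) ≈ 0.054054)
Pow(J, 2) = Pow(Rational(2, 37), 2) = Rational(4, 1369)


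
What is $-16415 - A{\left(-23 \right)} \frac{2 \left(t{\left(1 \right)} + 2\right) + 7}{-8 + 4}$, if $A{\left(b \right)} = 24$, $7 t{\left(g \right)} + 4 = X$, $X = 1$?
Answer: $- \frac{114479}{7} \approx -16354.0$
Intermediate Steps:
$t{\left(g \right)} = - \frac{3}{7}$ ($t{\left(g \right)} = - \frac{4}{7} + \frac{1}{7} \cdot 1 = - \frac{4}{7} + \frac{1}{7} = - \frac{3}{7}$)
$-16415 - A{\left(-23 \right)} \frac{2 \left(t{\left(1 \right)} + 2\right) + 7}{-8 + 4} = -16415 - 24 \frac{2 \left(- \frac{3}{7} + 2\right) + 7}{-8 + 4} = -16415 - 24 \frac{2 \cdot \frac{11}{7} + 7}{-4} = -16415 - 24 \left(\frac{22}{7} + 7\right) \left(- \frac{1}{4}\right) = -16415 - 24 \cdot \frac{71}{7} \left(- \frac{1}{4}\right) = -16415 - 24 \left(- \frac{71}{28}\right) = -16415 - - \frac{426}{7} = -16415 + \frac{426}{7} = - \frac{114479}{7}$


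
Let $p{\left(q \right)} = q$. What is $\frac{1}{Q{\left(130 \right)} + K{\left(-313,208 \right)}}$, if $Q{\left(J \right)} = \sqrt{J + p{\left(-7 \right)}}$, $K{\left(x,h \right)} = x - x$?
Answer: $\frac{\sqrt{123}}{123} \approx 0.090167$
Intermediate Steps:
$K{\left(x,h \right)} = 0$
$Q{\left(J \right)} = \sqrt{-7 + J}$ ($Q{\left(J \right)} = \sqrt{J - 7} = \sqrt{-7 + J}$)
$\frac{1}{Q{\left(130 \right)} + K{\left(-313,208 \right)}} = \frac{1}{\sqrt{-7 + 130} + 0} = \frac{1}{\sqrt{123} + 0} = \frac{1}{\sqrt{123}} = \frac{\sqrt{123}}{123}$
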